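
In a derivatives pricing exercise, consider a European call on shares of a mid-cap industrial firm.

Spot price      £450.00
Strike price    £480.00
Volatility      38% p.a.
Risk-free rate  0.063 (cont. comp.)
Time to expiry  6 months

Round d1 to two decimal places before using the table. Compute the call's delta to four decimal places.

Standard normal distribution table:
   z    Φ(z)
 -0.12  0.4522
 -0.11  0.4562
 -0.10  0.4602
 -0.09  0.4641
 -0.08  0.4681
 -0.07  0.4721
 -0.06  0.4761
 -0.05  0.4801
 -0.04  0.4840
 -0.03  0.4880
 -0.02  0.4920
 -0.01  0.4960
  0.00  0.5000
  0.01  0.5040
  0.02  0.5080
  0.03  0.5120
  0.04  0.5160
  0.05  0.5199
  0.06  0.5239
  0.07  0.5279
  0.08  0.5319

0.5040

σ√T = 0.38·√0.5 = 0.2687
d₁ = [ln(450/480) + (0.063 + 0.38²/2)·0.5] / 0.2687 = [-0.0645 + 0.0676] / 0.2687 = 0.0114 which rounds to 0.01
N(d₁) = N(0.01) = 0.5040
Δ_call = N(d₁) = 0.5040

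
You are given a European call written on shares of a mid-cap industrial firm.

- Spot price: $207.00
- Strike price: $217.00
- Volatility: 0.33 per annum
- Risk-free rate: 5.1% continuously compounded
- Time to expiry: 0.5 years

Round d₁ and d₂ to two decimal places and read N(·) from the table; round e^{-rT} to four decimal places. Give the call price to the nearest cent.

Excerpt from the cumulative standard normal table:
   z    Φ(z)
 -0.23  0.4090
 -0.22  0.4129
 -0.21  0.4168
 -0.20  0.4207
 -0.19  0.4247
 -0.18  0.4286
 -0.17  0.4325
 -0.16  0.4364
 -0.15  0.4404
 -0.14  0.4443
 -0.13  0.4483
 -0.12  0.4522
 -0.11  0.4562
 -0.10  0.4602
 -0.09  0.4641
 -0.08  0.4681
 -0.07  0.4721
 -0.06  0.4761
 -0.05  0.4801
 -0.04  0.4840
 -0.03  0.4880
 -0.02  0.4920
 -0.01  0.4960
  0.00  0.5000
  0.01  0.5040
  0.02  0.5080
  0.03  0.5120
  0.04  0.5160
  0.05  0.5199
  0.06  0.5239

$16.99

T = 0.5;  σ√T = 0.2333
d₁ = [ln(207/217) + (0.051 + ½·0.33²)·0.5] / (σ√T) = (-0.0472 + 0.0527) / 0.2333 = 0.0238 which rounds to 0.02
d₂ = 0.0238 − 0.2333 = -0.2096 which rounds to -0.21
e^(−rT) = e^(−0.051·0.5) = 0.9748
C = 207·N(0.02) − 217·0.9748·N(-0.21) = 207·0.5080 − 217·0.9748·0.4168 = 105.1560 − 88.1664 = 16.9896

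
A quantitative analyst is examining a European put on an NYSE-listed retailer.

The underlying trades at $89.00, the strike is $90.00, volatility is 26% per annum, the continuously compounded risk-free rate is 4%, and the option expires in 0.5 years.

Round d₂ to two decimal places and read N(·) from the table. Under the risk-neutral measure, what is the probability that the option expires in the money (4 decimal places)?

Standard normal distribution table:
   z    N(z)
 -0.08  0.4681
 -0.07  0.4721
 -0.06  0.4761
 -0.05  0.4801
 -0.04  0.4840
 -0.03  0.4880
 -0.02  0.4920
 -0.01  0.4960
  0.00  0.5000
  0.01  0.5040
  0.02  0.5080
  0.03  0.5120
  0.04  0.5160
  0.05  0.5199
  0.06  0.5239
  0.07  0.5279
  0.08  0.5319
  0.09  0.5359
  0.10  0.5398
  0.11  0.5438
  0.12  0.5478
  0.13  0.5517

T = 0.5;  σ√T = 0.1838
d₁ = [ln(89/90) + (0.04 + 0.26²/2)·0.5] / 0.1838 = [-0.0112 + 0.0369] / 0.1838 = 0.1399 ≈ 0.14
d₂ = d₁ − σ√T = 0.1399 − 0.1838 = -0.0439 ≈ -0.04
Pr(exercise) under Q = N(−d₂) = N(0.04) = 0.5160

0.5160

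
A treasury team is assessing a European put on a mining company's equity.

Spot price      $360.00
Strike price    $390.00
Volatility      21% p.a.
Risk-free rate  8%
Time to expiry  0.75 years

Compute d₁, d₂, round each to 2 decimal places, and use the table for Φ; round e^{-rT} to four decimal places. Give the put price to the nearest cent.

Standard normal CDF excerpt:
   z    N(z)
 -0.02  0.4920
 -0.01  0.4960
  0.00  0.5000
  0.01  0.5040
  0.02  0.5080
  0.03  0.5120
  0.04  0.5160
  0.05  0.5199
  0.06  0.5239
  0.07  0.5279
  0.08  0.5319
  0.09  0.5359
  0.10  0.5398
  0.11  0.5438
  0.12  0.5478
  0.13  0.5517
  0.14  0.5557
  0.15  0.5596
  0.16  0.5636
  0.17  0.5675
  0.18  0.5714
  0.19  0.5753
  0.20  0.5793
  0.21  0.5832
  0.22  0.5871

T = 0.75;  σ√T = 0.1819
d₁ = [ln(360/390) + (0.08 + 0.21²/2)·0.75] / 0.1819 = [-0.0800 + 0.0765] / 0.1819 = -0.0193 ≈ -0.02
d₂ = d₁ − σ√T = -0.0193 − 0.1819 = -0.2011 ≈ -0.20
exp(−rT) = exp(−0.08·0.75) = 0.9418
N(−d₂) = N(0.20) = 0.5793;  N(−d₁) = N(0.02) = 0.5080
P = 390·0.9418·0.5793 − 360·0.5080 = 212.7780 − 182.8800 = 29.8980

$29.90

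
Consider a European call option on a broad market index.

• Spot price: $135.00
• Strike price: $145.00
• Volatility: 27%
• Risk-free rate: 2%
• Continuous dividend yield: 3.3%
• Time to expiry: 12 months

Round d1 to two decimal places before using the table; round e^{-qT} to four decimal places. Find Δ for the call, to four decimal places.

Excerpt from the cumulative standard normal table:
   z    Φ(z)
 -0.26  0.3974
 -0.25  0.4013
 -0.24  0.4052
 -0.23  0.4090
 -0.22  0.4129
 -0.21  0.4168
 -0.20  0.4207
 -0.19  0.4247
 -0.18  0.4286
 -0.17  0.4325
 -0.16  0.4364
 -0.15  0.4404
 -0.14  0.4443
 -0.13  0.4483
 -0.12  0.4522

T = 1;  σ√T = 0.2700
d₁ = [ln(135/145) + (0.02 − 0.033 + 0.27²/2)·1] / 0.2700 = [-0.0715 + 0.0235] / 0.2700 = -0.1778 which rounds to -0.18
N(d₁) = N(-0.18) = 0.4286
Δ_call = exp(−qT)·N(d₁) = 0.9675·0.4286 = 0.4147

0.4147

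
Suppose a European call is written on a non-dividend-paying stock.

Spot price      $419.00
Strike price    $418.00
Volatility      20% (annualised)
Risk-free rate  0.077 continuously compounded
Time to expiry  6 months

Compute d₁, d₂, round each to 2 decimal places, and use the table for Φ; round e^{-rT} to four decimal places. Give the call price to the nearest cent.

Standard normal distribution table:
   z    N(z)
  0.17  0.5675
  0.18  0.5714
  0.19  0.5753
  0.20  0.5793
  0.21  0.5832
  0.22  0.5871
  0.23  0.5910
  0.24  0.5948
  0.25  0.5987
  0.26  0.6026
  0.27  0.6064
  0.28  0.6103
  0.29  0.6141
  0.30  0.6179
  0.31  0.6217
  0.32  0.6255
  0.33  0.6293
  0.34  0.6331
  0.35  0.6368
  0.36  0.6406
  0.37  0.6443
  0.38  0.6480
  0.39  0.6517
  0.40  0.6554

$32.28

σ√T = 0.2·√0.5 = 0.1414
d₁ = [ln(419/418) + (0.077 + ½·0.2²)·0.5] / (σ√T) = (0.0024 + 0.0485) / 0.1414 = 0.3598 ⇒ 0.36
d₂ = 0.3598 − 0.1414 = 0.2184 ⇒ 0.22
exp(−rT) = exp(−0.077·0.5) = 0.9622
N(d₁) = N(0.36) = 0.6406;  N(d₂) = N(0.22) = 0.5871
C = 419·0.6406 − 418·0.9622·0.5871 = 268.4114 − 236.1314 = 32.2800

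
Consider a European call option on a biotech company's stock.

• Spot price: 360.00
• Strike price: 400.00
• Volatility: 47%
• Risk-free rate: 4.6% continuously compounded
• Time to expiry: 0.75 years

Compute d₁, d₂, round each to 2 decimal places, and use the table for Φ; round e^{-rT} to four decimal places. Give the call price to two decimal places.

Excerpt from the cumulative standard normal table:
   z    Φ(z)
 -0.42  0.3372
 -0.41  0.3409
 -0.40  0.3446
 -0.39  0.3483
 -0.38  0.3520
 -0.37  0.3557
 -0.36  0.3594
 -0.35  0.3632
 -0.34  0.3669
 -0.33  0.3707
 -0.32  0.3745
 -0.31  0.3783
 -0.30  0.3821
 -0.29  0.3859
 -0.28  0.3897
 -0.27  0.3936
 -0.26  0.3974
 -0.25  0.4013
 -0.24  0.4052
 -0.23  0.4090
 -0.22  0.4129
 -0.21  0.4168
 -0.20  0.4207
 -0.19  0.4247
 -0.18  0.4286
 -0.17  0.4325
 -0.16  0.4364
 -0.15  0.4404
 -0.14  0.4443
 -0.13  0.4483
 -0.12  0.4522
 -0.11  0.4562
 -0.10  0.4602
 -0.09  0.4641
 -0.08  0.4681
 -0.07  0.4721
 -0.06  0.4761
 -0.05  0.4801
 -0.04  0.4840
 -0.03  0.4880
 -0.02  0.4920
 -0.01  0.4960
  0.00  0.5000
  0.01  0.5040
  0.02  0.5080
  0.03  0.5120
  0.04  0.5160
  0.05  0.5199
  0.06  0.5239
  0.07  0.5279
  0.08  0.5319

48.29

σ√T = 0.47·√0.75 = 0.4070
ln(S/K) + (r + σ²/2)T = ln(360/400) + (0.046 + 0.47²/2)·0.75 = -0.1054 + 0.1173 = 0.0120
d₁ = 0.0120 / 0.4070 = 0.0294 → 0.03
d₂ = d₁ − σ√T = 0.0294 − 0.4070 = -0.3776 → -0.38
e^(−rT) = e^(−0.046·0.75) = 0.9661
C = 360·N(0.03) − 400·0.9661·N(-0.38) = 360·0.5120 − 400·0.9661·0.3520 = 184.3200 − 136.0269 = 48.2931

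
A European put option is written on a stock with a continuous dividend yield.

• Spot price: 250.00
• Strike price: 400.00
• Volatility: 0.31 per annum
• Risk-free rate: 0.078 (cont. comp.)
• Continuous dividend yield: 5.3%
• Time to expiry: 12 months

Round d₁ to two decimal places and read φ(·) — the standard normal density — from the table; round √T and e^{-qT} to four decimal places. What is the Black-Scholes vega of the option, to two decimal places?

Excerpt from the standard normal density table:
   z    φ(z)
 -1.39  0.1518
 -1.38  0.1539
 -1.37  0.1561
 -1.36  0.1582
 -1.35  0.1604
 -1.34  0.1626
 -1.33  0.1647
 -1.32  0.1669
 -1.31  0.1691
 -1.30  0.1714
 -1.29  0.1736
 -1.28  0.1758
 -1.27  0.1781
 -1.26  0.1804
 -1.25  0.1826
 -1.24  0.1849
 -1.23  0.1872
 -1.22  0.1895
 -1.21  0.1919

T = 1;  σ√T = 0.3100
d₁ = [ln(250/400) + (0.078 − 0.053 + 0.31²/2)·1] / 0.3100 = [-0.4700 + 0.0731] / 0.3100 = -1.2805 ⇒ -1.28
√T = √1 = 1.0000
φ(d₁) = φ(-1.28) = 0.1758
exp(−qT) = exp(−0.053·1) = 0.9484
vega = S·exp(−qT)·φ(d₁)·√T = 250·0.9484·0.1758·1.0000 = 41.6822
(The call has the same vega.)

41.68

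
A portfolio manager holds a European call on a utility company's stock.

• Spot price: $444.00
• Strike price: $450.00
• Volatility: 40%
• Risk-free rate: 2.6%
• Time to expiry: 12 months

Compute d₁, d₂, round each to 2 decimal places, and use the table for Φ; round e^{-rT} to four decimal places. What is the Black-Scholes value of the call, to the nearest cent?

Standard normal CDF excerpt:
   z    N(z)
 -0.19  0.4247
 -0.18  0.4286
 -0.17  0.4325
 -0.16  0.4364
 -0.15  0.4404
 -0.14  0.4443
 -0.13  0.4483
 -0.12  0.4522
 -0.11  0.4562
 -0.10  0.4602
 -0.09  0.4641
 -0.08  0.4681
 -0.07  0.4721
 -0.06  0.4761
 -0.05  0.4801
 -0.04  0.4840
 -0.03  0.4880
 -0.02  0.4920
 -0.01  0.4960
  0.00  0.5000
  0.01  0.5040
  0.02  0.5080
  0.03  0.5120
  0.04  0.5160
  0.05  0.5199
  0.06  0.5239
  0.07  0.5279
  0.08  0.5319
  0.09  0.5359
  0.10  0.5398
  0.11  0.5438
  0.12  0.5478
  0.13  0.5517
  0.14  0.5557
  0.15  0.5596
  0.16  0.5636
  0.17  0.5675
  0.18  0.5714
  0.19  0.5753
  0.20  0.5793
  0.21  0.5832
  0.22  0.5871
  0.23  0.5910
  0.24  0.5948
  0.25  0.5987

$72.78

σ√T = 0.4 × 1.0000 = 0.4000
d₁ = [ln(444/450) + (0.026 + 0.4²/2)·1] / 0.4000 = [-0.0134 + 0.1060] / 0.4000 = 0.2314 ⇒ 0.23
d₂ = d₁ − σ√T = 0.2314 − 0.4000 = -0.1686 ⇒ -0.17
exp(−rT) = exp(−0.026·1) = 0.9743
N(d₁) = N(0.23) = 0.5910;  N(d₂) = N(-0.17) = 0.4325
C = 444·0.5910 − 450·0.9743·0.4325 = 262.4040 − 189.6231 = 72.7809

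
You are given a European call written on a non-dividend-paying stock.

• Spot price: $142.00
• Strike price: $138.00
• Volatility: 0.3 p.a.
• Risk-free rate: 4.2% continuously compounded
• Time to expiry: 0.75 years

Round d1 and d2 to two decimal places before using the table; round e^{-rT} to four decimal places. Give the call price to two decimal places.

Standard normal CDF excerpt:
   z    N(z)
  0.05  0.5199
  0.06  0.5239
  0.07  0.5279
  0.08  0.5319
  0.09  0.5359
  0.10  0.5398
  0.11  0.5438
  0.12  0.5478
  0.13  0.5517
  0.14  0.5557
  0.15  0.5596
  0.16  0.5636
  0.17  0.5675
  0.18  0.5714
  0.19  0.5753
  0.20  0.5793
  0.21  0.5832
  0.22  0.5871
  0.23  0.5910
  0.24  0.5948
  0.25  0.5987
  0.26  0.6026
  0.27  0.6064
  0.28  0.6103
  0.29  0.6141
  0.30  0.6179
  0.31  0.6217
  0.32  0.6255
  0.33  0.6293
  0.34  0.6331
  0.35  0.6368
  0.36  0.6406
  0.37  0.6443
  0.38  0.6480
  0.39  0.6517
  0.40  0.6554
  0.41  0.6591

σ√T = 0.3 × 0.8660 = 0.2598
ln(S/K) + (r + σ²/2)T = ln(142/138) + (0.042 + 0.3²/2)·0.75 = 0.0286 + 0.0653 = 0.0938
d₁ = 0.0938 / 0.2598 = 0.3611 → 0.36
d₂ = d₁ − σ√T = 0.3611 − 0.2598 = 0.1013 → 0.10
exp(−rT) = exp(−0.042·0.75) = 0.9690
C = 142·N(0.36) − 138·0.9690·N(0.10) = 142·0.6406 − 138·0.9690·0.5398 = 90.9652 − 72.1831 = 18.7821

$18.78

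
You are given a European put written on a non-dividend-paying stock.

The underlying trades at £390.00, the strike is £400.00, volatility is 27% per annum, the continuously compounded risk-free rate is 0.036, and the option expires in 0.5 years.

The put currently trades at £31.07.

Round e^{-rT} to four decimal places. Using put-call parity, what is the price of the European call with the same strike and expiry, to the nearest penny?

e^(−rT) = e^(−0.036·0.5) = 0.9822
Put-call parity: C − P = S − K·e^(−rT) = 390 − 400·0.9822 = 390 − 392.8800 = -2.8800
C = P + (C − P) = 31.07 + (-2.8800) = 28.1900

£28.19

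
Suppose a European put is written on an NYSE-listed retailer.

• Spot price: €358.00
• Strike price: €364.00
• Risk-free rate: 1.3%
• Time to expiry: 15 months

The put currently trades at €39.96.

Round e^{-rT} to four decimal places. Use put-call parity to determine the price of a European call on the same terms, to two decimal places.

€39.82

exp(−rT) = exp(−0.013·1.25) = 0.9839
Put-call parity: C − P = S − K·e^(−rT) = 358 − 364·0.9839 = 358 − 358.1396 = -0.1396
C = P + (C − P) = 39.96 + (-0.1396) = 39.8204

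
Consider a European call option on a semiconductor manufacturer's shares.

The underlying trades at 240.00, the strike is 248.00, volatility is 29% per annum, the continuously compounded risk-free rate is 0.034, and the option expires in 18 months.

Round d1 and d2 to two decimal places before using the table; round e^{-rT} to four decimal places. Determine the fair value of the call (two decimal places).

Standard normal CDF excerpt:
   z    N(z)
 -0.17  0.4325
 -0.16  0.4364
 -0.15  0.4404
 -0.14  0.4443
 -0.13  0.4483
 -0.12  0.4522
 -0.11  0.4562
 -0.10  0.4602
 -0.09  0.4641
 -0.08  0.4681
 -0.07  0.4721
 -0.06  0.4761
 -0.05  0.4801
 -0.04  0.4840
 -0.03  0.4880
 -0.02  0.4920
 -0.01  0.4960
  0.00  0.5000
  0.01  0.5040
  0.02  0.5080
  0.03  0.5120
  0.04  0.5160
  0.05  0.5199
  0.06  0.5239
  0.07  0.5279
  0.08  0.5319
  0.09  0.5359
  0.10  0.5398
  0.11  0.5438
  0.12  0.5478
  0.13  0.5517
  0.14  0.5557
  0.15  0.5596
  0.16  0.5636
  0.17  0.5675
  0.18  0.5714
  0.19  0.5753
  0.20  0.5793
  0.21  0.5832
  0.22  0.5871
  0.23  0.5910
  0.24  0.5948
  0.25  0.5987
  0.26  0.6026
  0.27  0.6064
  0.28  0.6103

36.19

σ√T = 0.29 × 1.2247 = 0.3552
d₁ = [ln(240/248) + (0.034 + 0.29²/2)·1.5] / 0.3552 = [-0.0328 + 0.1141] / 0.3552 = 0.2289 which rounds to 0.23
d₂ = d₁ − σ√T = 0.2289 − 0.3552 = -0.1263 which rounds to -0.13
e^(−rT) = e^(−0.034·1.5) = 0.9503
N(d₁) = N(0.23) = 0.5910;  N(d₂) = N(-0.13) = 0.4483
C = 240·0.5910 − 248·0.9503·0.4483 = 141.8400 − 105.6528 = 36.1872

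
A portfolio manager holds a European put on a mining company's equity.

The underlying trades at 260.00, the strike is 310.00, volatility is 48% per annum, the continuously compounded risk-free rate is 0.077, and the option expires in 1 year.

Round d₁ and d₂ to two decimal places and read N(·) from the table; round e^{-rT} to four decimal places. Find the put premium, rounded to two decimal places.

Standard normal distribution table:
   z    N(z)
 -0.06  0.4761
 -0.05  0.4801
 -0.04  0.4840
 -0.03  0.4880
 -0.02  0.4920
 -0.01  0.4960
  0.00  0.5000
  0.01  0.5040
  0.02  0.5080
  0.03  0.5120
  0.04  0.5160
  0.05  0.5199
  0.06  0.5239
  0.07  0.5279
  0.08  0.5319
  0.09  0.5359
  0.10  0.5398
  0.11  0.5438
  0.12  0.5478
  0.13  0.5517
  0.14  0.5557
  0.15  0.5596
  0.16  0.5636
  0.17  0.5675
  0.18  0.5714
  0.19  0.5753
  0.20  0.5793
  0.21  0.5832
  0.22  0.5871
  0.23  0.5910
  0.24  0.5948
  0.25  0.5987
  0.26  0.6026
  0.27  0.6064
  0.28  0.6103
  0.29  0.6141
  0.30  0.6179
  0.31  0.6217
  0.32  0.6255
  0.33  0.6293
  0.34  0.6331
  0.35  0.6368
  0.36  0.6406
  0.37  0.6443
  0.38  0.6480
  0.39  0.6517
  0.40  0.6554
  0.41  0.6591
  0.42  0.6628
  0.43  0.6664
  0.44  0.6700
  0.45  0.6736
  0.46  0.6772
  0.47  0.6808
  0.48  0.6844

T = 1;  σ√T = 0.4800
d₁ = [ln(260/310) + (0.077 + 0.48²/2)·1] / 0.4800 = [-0.1759 + 0.1922] / 0.4800 = 0.0340 which rounds to 0.03
d₂ = d₁ − σ√T = 0.0340 − 0.4800 = -0.4460 which rounds to -0.45
e^(−rT) = e^(−0.077·1) = 0.9259
P = 310·0.9259·N(0.45) − 260·N(-0.03) = 310·0.9259·0.6736 − 260·0.4880 = 193.3427 − 126.8800 = 66.4627

66.46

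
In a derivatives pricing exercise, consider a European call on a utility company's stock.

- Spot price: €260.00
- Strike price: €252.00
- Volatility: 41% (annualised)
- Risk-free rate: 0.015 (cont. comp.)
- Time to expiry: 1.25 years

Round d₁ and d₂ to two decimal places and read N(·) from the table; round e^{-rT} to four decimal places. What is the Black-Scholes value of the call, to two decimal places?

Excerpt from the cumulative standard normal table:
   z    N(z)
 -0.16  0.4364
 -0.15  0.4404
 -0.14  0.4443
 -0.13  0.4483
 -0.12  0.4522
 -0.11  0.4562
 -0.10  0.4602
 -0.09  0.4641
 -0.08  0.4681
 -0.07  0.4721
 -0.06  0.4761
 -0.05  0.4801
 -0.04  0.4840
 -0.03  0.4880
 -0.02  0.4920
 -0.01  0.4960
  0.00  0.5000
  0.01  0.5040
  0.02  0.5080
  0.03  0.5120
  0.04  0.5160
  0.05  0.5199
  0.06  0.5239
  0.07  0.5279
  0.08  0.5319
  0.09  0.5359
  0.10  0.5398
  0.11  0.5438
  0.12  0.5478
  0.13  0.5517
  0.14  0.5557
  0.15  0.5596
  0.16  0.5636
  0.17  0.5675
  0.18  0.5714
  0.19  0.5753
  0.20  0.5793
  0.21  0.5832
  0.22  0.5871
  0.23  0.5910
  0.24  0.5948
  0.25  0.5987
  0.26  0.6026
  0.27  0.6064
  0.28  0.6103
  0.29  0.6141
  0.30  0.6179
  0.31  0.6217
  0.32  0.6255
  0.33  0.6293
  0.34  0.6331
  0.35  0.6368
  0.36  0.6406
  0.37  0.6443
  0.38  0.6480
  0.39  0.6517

€52.77

σ√T = 0.41 × 1.1180 = 0.4584
d₁ = [ln(260/252) + (0.015 + 0.41²/2)·1.25] / 0.4584 = [0.0313 + 0.1238] / 0.4584 = 0.3383 ⇒ 0.34
d₂ = d₁ − σ√T = 0.3383 − 0.4584 = -0.1201 ⇒ -0.12
exp(−rT) = exp(−0.015·1.25) = 0.9814
N(d₁) = N(0.34) = 0.6331;  N(d₂) = N(-0.12) = 0.4522
C = 260·0.6331 − 252·0.9814·0.4522 = 164.6060 − 111.8348 = 52.7712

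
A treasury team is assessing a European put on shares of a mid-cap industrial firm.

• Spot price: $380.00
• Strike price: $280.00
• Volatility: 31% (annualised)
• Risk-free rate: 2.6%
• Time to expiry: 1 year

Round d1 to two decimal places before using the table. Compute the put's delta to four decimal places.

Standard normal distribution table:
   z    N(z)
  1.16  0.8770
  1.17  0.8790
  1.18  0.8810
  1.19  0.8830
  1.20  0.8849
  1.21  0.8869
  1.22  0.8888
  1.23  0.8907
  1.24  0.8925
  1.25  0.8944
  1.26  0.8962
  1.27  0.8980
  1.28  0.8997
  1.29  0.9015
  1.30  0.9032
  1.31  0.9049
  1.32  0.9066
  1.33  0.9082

σ√T = 0.31 × 1.0000 = 0.3100
ln(S/K) + (r + σ²/2)T = ln(380/280) + (0.026 + 0.31²/2)·1 = 0.3054 + 0.0741 = 0.3794
d₁ = 0.3794 / 0.3100 = 1.2240 → 1.22
N(d₁) = N(1.22) = 0.8888
Δ_put = N(d₁) − 1 = 0.8888 − 1 = -0.1112

-0.1112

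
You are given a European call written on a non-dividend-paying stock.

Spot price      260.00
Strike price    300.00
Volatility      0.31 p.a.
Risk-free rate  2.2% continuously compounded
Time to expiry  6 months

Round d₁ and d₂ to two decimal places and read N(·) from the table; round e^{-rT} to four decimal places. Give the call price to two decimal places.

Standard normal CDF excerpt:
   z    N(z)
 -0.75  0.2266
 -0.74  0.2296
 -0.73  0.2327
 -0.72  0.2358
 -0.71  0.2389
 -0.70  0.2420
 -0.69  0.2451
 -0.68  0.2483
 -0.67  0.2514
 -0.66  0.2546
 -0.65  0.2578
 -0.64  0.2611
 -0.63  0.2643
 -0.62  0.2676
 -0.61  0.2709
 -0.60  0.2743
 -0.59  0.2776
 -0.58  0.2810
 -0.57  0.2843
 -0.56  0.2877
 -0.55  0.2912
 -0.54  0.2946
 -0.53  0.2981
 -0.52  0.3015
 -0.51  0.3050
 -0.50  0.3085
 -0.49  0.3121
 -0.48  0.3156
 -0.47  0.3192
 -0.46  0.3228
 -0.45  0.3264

σ√T = 0.31 × 0.7071 = 0.2192
d₁ = [ln(260/300) + (0.022 + 0.31²/2)·0.5] / 0.2192 = [-0.1431 + 0.0350] / 0.2192 = -0.4930 which rounds to -0.49
d₂ = d₁ − σ√T = -0.4930 − 0.2192 = -0.7122 which rounds to -0.71
e^(−rT) = e^(−0.022·0.5) = 0.9891
C = 260·N(-0.49) − 300·0.9891·N(-0.71) = 260·0.3121 − 300·0.9891·0.2389 = 81.1460 − 70.8888 = 10.2572

10.26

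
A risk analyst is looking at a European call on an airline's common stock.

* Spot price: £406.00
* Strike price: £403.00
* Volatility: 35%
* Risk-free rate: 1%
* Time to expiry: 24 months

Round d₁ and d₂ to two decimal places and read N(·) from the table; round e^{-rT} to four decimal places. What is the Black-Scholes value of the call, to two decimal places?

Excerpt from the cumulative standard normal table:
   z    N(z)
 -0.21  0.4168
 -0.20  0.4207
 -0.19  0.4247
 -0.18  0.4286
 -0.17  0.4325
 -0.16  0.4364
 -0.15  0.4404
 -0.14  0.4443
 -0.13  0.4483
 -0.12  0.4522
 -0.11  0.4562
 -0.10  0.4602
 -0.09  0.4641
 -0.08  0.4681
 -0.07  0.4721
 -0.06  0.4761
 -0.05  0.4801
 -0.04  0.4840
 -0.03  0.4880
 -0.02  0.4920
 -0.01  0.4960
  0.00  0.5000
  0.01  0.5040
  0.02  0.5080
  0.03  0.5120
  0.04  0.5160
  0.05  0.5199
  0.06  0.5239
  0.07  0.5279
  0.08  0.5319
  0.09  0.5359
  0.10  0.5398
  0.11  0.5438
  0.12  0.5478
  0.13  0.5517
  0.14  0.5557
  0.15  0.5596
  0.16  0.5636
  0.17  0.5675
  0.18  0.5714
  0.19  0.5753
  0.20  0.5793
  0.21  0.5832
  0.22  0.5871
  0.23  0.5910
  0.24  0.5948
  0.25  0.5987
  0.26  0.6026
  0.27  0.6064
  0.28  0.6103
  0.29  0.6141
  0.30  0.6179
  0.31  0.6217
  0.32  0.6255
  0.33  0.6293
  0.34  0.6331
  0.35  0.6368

£83.10

T = 2;  σ√T = 0.4950
d₁ = [ln(406/403) + (0.01 + ½·0.35²)·2] / (σ√T) = (0.0074 + 0.1425) / 0.4950 = 0.3029 → 0.30
d₂ = 0.3029 − 0.4950 = -0.1921 → -0.19
exp(−rT) = exp(−0.01·2) = 0.9802
C = 406·N(0.30) − 403·0.9802·N(-0.19) = 406·0.6179 − 403·0.9802·0.4247 = 250.8674 − 167.7652 = 83.1022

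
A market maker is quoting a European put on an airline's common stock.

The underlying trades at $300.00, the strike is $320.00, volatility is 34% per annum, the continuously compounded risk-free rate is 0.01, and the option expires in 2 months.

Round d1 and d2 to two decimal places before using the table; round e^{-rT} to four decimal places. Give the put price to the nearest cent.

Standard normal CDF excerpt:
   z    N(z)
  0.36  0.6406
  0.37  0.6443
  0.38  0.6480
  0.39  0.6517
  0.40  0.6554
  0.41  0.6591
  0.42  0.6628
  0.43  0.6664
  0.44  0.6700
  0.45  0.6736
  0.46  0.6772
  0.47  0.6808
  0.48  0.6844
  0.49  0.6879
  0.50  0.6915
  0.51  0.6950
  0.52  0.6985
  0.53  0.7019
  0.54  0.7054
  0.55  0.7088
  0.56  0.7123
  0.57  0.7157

σ√T = 0.34·√0.1667 = 0.1388
d₁ = [ln(300/320) + (0.01 + 0.34²/2)·0.1667] / 0.1388 = [-0.0645 + 0.0113] / 0.1388 = -0.3836 ≈ -0.38
d₂ = d₁ − σ√T = -0.3836 − 0.1388 = -0.5224 ≈ -0.52
exp(−rT) = exp(−0.01·0.1667) = 0.9983
N(−d₂) = N(0.52) = 0.6985;  N(−d₁) = N(0.38) = 0.6480
P = 320·0.9983·0.6985 − 300·0.6480 = 223.1400 − 194.4000 = 28.7400

$28.74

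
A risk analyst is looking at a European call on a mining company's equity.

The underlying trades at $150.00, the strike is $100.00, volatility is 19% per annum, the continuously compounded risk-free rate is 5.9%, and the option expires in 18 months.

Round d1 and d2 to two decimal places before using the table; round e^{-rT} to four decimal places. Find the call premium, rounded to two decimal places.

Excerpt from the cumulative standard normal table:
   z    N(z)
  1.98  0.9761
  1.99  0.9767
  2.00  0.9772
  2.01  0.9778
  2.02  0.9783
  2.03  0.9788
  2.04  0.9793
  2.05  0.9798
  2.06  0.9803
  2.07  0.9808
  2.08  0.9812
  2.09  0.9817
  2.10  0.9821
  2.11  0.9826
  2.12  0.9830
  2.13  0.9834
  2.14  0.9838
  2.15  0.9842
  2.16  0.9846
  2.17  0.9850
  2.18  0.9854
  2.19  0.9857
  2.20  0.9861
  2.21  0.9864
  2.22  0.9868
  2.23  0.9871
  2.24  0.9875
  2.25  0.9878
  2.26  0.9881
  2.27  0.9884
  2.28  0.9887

$58.63

T = 1.5;  σ√T = 0.2327
d₁ = [ln(150/100) + (0.059 + ½·0.19²)·1.5] / (σ√T) = (0.4055 + 0.1156) / 0.2327 = 2.2391 ⇒ 2.24
d₂ = 2.2391 − 0.2327 = 2.0064 ⇒ 2.01
e^(−rT) = e^(−0.059·1.5) = 0.9153
N(d₁) = N(2.24) = 0.9875;  N(d₂) = N(2.01) = 0.9778
C = 150·0.9875 − 100·0.9153·0.9778 = 148.1250 − 89.4980 = 58.6270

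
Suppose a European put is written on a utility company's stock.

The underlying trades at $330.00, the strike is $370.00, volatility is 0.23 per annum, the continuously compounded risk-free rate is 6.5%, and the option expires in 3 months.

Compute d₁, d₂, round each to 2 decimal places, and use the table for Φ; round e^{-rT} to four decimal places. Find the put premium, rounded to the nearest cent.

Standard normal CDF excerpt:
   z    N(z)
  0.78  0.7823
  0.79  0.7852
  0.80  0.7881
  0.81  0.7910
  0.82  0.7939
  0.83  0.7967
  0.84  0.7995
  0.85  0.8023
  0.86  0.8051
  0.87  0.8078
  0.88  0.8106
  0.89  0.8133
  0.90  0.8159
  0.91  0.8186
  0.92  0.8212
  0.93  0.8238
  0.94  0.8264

T = 0.25;  σ√T = 0.1150
d₁ = [ln(330/370) + (0.065 + 0.23²/2)·0.25] / 0.1150 = [-0.1144 + 0.0229] / 0.1150 = -0.7961 which rounds to -0.80
d₂ = d₁ − σ√T = -0.7961 − 0.1150 = -0.9111 which rounds to -0.91
e^(−rT) = e^(−0.065·0.25) = 0.9839
P = 370·0.9839·N(0.91) − 330·N(0.80) = 370·0.9839·0.8186 − 330·0.7881 = 298.0056 − 260.0730 = 37.9326

$37.93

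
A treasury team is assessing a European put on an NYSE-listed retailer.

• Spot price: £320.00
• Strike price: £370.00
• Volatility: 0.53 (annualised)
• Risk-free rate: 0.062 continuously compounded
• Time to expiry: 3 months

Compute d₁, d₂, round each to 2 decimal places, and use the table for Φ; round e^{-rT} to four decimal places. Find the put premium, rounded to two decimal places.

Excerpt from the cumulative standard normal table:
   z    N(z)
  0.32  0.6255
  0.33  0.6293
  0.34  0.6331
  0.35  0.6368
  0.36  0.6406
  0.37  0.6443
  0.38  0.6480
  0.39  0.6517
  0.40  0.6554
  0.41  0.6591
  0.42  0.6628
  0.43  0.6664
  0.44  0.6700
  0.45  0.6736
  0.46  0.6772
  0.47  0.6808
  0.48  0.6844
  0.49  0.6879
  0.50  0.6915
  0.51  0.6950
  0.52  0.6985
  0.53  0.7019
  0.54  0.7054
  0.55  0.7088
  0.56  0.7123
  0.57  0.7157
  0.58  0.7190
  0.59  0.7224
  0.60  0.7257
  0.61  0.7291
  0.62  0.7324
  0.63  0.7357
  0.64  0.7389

T = 0.25;  σ√T = 0.2650
ln(S/K) + (r + σ²/2)T = ln(320/370) + (0.062 + 0.53²/2)·0.25 = -0.1452 + 0.0506 = -0.0946
d₁ = -0.0946 / 0.2650 = -0.3569 ⇒ -0.36
d₂ = d₁ − σ√T = -0.3569 − 0.2650 = -0.6219 ⇒ -0.62
e^(−rT) = e^(−0.062·0.25) = 0.9846
P = 370·0.9846·N(0.62) − 320·N(0.36) = 370·0.9846·0.7324 − 320·0.6406 = 266.8148 − 204.9920 = 61.8228

£61.82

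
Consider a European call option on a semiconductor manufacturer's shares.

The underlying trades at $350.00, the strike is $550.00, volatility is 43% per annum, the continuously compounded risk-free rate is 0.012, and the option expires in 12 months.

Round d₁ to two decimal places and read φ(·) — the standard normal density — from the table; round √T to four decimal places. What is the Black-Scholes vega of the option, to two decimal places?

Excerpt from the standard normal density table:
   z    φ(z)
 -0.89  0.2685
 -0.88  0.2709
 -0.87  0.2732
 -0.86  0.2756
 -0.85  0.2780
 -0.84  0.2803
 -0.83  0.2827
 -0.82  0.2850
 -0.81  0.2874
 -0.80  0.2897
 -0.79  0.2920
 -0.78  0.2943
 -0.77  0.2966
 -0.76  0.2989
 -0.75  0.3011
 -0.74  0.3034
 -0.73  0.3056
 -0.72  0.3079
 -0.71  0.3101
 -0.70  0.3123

σ√T = 0.43·√1 = 0.4300
d₁ = [ln(350/550) + (0.012 + 0.43²/2)·1] / 0.4300 = [-0.4520 + 0.1044] / 0.4300 = -0.8082 which rounds to -0.81
√T = √1 = 1.0000
φ(d₁) = φ(-0.81) = 0.2874
vega = S·φ(d₁)·√T = 350·0.2874·1.0000 = 100.5900

100.59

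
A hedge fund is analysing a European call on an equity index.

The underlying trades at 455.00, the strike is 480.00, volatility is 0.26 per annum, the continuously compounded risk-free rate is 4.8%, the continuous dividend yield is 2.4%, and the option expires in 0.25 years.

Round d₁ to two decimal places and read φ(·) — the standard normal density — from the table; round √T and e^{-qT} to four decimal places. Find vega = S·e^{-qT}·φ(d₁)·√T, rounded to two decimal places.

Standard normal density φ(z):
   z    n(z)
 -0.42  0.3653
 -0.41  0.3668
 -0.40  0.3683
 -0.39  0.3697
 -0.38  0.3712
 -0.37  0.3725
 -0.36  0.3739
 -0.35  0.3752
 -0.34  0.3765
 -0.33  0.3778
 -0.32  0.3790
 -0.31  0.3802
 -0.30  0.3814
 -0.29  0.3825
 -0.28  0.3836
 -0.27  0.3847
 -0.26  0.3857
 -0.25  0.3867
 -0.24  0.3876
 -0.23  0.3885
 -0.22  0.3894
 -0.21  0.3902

86.25

σ√T = 0.26 × 0.5000 = 0.1300
d₁ = [ln(455/480) + (0.048 − 0.024 + ½·0.26²)·0.25] / (σ√T) = (-0.0535 + 0.0145) / 0.1300 = -0.3003 which rounds to -0.30
√T = √0.25 = 0.5000
φ(d₁) = φ(-0.30) = 0.3814
e^(−qT) = e^(−0.024·0.25) = 0.9940
vega = S·e^(−qT)·φ(d₁)·√T = 455·0.9940·0.3814·0.5000 = 86.2479
(The put has the same vega.)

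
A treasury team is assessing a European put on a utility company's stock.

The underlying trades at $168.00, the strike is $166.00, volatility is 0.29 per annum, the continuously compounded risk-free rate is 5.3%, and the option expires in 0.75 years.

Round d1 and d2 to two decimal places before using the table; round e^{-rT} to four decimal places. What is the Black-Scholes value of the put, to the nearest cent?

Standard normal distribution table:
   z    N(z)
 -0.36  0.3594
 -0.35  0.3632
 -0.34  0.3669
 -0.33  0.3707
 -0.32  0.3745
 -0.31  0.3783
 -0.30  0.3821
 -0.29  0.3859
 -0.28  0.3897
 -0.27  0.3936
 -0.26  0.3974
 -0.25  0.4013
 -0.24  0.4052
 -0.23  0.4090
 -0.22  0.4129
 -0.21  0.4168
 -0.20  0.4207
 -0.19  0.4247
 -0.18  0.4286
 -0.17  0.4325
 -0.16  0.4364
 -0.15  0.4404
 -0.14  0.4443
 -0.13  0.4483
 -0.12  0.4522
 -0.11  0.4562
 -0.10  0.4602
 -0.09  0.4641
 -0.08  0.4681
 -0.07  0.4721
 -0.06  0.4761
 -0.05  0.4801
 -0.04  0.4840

$12.40

σ√T = 0.29·√0.75 = 0.2511
d₁ = [ln(168/166) + (0.053 + ½·0.29²)·0.75] / (σ√T) = (0.0120 + 0.0713) / 0.2511 = 0.3315 which rounds to 0.33
d₂ = 0.3315 − 0.2511 = 0.0804 which rounds to 0.08
exp(−rT) = exp(−0.053·0.75) = 0.9610
N(−d₂) = N(-0.08) = 0.4681;  N(−d₁) = N(-0.33) = 0.3707
P = 166·0.9610·0.4681 − 168·0.3707 = 74.6741 − 62.2776 = 12.3965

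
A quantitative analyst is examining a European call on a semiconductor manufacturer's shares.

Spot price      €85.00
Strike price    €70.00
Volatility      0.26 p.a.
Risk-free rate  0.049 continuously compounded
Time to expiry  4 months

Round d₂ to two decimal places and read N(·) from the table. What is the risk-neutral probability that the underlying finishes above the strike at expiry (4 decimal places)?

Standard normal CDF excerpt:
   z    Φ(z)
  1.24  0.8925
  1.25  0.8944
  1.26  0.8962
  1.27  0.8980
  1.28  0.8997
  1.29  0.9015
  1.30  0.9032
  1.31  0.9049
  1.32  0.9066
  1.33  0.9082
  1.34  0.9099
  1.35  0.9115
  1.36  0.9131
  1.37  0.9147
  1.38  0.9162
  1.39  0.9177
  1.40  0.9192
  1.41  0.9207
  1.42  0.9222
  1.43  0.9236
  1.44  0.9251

0.9082

σ√T = 0.26·√0.3333 = 0.1501
d₁ = [ln(85/70) + (0.049 + ½·0.26²)·0.3333] / (σ√T) = (0.1942 + 0.0276) / 0.1501 = 1.4773 ≈ 1.48
d₂ = 1.4773 − 0.1501 = 1.3272 ≈ 1.33
Risk-neutral Pr[S_T > K] = N(d₂) = N(1.33) = 0.9082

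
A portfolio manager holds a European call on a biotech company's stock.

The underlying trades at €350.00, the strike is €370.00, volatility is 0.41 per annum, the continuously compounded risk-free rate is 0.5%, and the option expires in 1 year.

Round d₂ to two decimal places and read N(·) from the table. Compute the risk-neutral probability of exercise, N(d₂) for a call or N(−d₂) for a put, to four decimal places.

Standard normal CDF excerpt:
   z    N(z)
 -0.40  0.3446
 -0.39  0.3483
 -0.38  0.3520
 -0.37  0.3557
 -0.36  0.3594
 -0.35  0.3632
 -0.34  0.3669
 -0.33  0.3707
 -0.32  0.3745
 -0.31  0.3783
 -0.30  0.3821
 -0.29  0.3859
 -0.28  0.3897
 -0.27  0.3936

0.3707

σ√T = 0.41·√1 = 0.4100
d₁ = [ln(350/370) + (0.005 + 0.41²/2)·1] / 0.4100 = [-0.0556 + 0.0890] / 0.4100 = 0.0817 which rounds to 0.08
d₂ = d₁ − σ√T = 0.0817 − 0.4100 = -0.3283 which rounds to -0.33
Risk-neutral Pr[S_T > K] = N(d₂) = N(-0.33) = 0.3707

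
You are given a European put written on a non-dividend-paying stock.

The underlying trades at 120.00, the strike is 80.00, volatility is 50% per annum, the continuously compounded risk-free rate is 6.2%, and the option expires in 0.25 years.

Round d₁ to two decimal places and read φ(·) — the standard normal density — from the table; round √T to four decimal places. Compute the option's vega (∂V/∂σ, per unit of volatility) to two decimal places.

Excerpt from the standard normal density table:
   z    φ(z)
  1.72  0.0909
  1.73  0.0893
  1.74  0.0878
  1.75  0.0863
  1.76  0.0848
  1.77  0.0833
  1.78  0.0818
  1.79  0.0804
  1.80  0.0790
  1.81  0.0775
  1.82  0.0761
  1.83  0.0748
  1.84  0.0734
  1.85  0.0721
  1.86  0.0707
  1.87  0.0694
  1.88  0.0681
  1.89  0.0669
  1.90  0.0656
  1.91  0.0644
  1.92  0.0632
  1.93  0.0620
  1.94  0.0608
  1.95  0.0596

σ√T = 0.5·√0.25 = 0.2500
d₁ = [ln(120/80) + (0.062 + 0.5²/2)·0.25] / 0.2500 = [0.4055 + 0.0467] / 0.2500 = 1.8089 which rounds to 1.81
√T = √0.25 = 0.5000
φ(d₁) = φ(1.81) = 0.0775
vega = S·φ(d₁)·√T = 120·0.0775·0.5000 = 4.6500
(Call and put vega coincide under Black-Scholes.)

4.65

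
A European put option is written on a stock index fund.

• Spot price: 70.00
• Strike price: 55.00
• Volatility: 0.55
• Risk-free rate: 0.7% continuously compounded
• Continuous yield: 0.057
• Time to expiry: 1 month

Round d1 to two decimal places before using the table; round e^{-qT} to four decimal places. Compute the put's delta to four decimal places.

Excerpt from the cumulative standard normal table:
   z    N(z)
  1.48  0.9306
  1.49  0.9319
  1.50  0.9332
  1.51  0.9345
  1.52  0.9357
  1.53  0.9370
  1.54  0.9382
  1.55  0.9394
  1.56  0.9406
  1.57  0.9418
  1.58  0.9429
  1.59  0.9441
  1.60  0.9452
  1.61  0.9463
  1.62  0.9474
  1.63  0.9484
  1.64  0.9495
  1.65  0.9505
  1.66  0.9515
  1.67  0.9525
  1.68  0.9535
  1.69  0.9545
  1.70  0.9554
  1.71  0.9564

σ√T = 0.55·√0.08333 = 0.1588
d₁ = [ln(70/55) + (0.007 − 0.057 + 0.55²/2)·0.08333] / 0.1588 = [0.2412 + 0.0084] / 0.1588 = 1.5721 ≈ 1.57
N(d₁) = N(1.57) = 0.9418
Δ_put = exp(−qT)·(N(d₁) − 1) = 0.9953·(0.9418 − 1) = -0.0579

-0.0579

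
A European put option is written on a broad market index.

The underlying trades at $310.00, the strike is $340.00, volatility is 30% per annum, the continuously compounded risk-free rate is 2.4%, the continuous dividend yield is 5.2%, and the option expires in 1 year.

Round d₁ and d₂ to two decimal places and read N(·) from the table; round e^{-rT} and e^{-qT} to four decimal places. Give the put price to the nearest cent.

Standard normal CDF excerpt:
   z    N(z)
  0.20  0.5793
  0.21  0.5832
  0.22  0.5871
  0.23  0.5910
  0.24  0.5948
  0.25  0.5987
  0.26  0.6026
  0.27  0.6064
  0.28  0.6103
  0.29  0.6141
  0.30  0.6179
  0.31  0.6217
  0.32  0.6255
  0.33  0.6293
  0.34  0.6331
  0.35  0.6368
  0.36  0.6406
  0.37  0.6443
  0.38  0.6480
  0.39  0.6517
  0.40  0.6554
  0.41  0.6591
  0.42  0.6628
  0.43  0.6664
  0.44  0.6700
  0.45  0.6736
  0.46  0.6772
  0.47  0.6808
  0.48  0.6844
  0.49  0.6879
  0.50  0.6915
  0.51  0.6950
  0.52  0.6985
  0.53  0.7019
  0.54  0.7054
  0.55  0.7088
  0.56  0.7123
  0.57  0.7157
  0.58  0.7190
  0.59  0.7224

σ√T = 0.3 × 1.0000 = 0.3000
ln(S/K) + (r − q + σ²/2)T = ln(310/340) + (0.024 − 0.052 + 0.3²/2)·1 = -0.0924 + 0.0170 = -0.0754
d₁ = -0.0754 / 0.3000 = -0.2512 which rounds to -0.25
d₂ = d₁ − σ√T = -0.2512 − 0.3000 = -0.5512 which rounds to -0.55
exp(−qT) = exp(−0.052·1) = 0.9493;  exp(−rT) = exp(−0.024·1) = 0.9763
N(−d₂) = N(0.55) = 0.7088;  N(−d₁) = N(0.25) = 0.5987
P = 340·0.9763·0.7088 − 310·0.9493·0.5987 = 235.2805 − 176.1872 = 59.0933

$59.09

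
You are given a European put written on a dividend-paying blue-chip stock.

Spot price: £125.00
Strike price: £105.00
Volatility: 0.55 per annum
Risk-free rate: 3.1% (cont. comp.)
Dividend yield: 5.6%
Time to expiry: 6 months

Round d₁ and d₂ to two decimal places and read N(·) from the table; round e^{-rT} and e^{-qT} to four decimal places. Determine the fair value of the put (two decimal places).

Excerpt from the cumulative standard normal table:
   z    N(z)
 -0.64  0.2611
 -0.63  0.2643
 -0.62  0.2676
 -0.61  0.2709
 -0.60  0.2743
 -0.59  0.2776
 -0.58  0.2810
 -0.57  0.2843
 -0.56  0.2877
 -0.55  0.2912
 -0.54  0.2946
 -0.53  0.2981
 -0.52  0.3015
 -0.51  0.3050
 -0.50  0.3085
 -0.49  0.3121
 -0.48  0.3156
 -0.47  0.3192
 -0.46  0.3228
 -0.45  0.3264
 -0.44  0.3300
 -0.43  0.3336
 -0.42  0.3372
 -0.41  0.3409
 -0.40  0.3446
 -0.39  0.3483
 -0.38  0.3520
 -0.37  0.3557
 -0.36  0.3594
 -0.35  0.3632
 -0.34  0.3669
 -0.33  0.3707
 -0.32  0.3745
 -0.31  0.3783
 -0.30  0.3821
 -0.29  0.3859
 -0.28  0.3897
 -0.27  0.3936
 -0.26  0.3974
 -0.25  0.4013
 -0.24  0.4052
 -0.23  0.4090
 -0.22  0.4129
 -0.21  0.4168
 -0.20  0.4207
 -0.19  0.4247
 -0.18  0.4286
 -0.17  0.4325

£9.76

T = 0.5;  σ√T = 0.3889
d₁ = [ln(125/105) + (0.031 − 0.056 + 0.55²/2)·0.5] / 0.3889 = [0.1744 + 0.0631] / 0.3889 = 0.6106 which rounds to 0.61
d₂ = d₁ − σ√T = 0.6106 − 0.3889 = 0.2217 which rounds to 0.22
exp(−qT) = exp(−0.056·0.5) = 0.9724;  exp(−rT) = exp(−0.031·0.5) = 0.9846
P = 105·0.9846·N(-0.22) − 125·0.9724·N(-0.61) = 105·0.9846·0.4129 − 125·0.9724·0.2709 = 42.6868 − 32.9279 = 9.7589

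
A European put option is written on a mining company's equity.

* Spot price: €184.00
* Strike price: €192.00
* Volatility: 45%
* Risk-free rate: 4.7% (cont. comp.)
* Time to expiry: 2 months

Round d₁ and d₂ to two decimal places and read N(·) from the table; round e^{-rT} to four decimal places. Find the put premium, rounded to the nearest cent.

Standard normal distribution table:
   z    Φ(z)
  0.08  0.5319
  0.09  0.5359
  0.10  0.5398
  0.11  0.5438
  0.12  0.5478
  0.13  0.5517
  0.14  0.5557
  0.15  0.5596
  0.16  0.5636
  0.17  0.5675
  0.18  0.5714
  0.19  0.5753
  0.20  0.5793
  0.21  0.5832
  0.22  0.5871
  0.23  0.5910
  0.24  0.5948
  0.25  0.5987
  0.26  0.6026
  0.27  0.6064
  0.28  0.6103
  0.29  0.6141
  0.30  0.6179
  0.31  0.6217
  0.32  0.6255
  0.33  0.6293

σ√T = 0.45·√0.1667 = 0.1837
d₁ = [ln(184/192) + (0.047 + 0.45²/2)·0.1667] / 0.1837 = [-0.0426 + 0.0247] / 0.1837 = -0.0972 → -0.10
d₂ = d₁ − σ√T = -0.0972 − 0.1837 = -0.2809 → -0.28
e^(−rT) = e^(−0.047·0.1667) = 0.9922
N(−d₂) = N(0.28) = 0.6103;  N(−d₁) = N(0.10) = 0.5398
P = 192·0.9922·0.6103 − 184·0.5398 = 116.2636 − 99.3232 = 16.9404

€16.94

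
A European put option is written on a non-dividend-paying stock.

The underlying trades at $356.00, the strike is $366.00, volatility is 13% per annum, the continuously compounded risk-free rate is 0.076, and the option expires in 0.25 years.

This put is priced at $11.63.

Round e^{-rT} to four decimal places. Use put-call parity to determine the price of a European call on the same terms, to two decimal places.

exp(−rT) = exp(−0.076·0.25) = 0.9812
Put-call parity: C − P = S − K·e^(−rT) = 356 − 366·0.9812 = 356 − 359.1192 = -3.1192
C = P + (C − P) = 11.63 + (-3.1192) = 8.5108

$8.51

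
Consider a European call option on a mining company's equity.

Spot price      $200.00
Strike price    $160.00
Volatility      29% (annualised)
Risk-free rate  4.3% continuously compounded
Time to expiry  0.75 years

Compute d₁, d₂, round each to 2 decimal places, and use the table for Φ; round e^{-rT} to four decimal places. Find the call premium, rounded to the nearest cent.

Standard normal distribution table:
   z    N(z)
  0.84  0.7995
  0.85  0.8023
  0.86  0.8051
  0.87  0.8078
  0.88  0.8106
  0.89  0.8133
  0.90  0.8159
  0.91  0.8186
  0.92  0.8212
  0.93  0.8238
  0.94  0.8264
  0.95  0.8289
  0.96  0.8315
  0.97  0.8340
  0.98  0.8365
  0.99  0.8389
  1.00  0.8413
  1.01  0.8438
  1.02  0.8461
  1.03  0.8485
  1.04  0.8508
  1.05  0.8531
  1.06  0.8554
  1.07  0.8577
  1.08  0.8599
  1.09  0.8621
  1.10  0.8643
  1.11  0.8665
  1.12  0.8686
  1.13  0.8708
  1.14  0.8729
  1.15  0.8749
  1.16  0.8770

$48.58

σ√T = 0.29 × 0.8660 = 0.2511
d₁ = [ln(200/160) + (0.043 + 0.29²/2)·0.75] / 0.2511 = [0.2231 + 0.0638] / 0.2511 = 1.1425 → 1.14
d₂ = d₁ − σ√T = 1.1425 − 0.2511 = 0.8913 → 0.89
e^(−rT) = e^(−0.043·0.75) = 0.9683
C = 200·N(1.14) − 160·0.9683·N(0.89) = 200·0.8729 − 160·0.9683·0.8133 = 174.5800 − 126.0029 = 48.5771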